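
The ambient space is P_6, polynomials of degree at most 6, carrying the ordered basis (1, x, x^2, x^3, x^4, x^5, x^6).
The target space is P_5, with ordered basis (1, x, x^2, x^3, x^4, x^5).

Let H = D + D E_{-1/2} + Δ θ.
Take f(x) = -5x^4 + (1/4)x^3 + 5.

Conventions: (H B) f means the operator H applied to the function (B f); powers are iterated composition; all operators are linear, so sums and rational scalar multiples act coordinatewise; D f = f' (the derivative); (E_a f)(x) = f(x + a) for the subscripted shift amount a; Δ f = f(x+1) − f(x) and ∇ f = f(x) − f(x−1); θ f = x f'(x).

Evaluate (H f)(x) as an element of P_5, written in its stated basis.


D f = -20x^3 + (3/4)x^2
E_{-1/2} f = -5x^4 + (41/4)x^3 - (63/8)x^2 + (43/16)x + 149/32
D E_{-1/2} f = -20x^3 + (123/4)x^2 - (63/4)x + 43/16
θ f = -20x^4 + (3/4)x^3
Δ θ f = -80x^3 - (471/4)x^2 - (311/4)x - 77/4
(D + D E_{-1/2} + Δ θ) f = -120x^3 - (345/4)x^2 - (187/2)x - 265/16

the result is g(x) = -120x^3 - (345/4)x^2 - (187/2)x - 265/16


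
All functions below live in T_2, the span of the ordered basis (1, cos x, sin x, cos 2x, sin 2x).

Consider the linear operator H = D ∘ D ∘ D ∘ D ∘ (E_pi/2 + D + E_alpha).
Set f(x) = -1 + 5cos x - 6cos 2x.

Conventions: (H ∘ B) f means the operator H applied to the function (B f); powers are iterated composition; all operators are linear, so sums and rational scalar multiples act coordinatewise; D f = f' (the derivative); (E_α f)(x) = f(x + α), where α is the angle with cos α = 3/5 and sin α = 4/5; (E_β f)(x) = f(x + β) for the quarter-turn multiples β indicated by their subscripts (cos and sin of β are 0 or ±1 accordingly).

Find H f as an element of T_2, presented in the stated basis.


the image equals g(x) = 3cos x - 14sin x + (3072/25)cos 2x + (7104/25)sin 2x

E_pi/2 f = -1 - 5sin x + 6cos 2x
D f = -5sin x + 12sin 2x
E_alpha f = -1 + 3cos x - 4sin x + (42/25)cos 2x + (144/25)sin 2x
(E_pi/2 + D + E_alpha) f = -2 + 3cos x - 14sin x + (192/25)cos 2x + (444/25)sin 2x
D (E_pi/2 + D + E_alpha) f = -14cos x - 3sin x + (888/25)cos 2x - (384/25)sin 2x
D D (E_pi/2 + D + E_alpha) f = -3cos x + 14sin x - (768/25)cos 2x - (1776/25)sin 2x
D D D (E_pi/2 + D + E_alpha) f = 14cos x + 3sin x - (3552/25)cos 2x + (1536/25)sin 2x
D D D D (E_pi/2 + D + E_alpha) f = 3cos x - 14sin x + (3072/25)cos 2x + (7104/25)sin 2x


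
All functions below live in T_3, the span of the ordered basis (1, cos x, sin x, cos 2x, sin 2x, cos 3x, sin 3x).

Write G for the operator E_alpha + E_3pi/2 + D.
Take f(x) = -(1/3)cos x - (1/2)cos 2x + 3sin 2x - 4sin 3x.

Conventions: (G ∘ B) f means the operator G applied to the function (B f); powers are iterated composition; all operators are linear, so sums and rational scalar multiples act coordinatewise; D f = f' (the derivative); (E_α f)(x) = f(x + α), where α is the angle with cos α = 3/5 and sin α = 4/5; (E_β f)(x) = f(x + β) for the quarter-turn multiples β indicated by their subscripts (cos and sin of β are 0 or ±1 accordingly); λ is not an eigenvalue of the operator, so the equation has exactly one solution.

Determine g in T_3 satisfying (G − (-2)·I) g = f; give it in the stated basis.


write g with unknown coordinates in the stated basis and equate coefficients in (G − (-2)·I) g = f
solving from the highest basis element down gives g = -(13/111)cos x - (4/111)sin x - (231/232)cos 2x + (17/232)sin 2x + (2176/2509)cos 3x - (532/2509)sin 3x
check: G g = -(11/111)cos x + (8/111)sin x + (173/116)cos 2x + (331/116)sin 2x - (4352/2509)cos 3x - (8972/2509)sin 3x
so G g − (-2)·g = -(1/3)cos x - (1/2)cos 2x + 3sin 2x - 4sin 3x = f ✓

the result is g(x) = -(13/111)cos x - (4/111)sin x - (231/232)cos 2x + (17/232)sin 2x + (2176/2509)cos 3x - (532/2509)sin 3x


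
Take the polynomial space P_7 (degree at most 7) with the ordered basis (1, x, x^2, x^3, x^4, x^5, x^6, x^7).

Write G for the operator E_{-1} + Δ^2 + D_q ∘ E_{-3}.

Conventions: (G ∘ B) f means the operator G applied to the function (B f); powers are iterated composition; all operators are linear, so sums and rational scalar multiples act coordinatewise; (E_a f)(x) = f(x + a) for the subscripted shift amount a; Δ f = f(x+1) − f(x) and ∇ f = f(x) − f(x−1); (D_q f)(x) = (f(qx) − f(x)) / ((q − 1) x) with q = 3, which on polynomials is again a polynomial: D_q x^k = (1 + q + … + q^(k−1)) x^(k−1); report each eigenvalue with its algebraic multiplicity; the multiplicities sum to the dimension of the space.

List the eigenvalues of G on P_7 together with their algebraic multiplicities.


image of 1: 1
image of x: x
image of x^2: x^2 + 2x - 3
image of x^3: x^3 + 10x^2 - 27x + 32
image of x^4: x^4 + 36x^3 - 138x^2 + 236x - 93
image of x^5: x^5 + 116x^4 - 570x^3 + 1220x^2 - 1005x + 434
image of x^6: x^6 + 358x^5 - 2133x^4 + 5500x^3 - 6795x^2 + 5034x - 1395
image of x^7: x^7 + 1086x^6 - 7581x^5 + 23044x^4 - 37275x^3 + 37464x^2 - 19971x + 5228
the matrix is upper triangular; its diagonal is (1, 1, 1, 1, 1, 1, 1, 1)
for a triangular matrix the eigenvalues are the diagonal entries, with algebraic multiplicity their repetition count

λ = 1 (multiplicity 8)


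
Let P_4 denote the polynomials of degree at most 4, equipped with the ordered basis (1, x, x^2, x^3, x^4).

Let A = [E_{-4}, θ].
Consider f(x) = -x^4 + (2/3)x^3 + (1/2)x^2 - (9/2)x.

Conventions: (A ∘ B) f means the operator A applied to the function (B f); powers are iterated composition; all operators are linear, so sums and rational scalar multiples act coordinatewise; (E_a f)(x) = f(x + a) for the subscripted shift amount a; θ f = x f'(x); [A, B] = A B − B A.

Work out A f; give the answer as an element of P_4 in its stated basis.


θ f = -4x^4 + 2x^3 + x^2 - (9/2)x
E_{-4} θ f = -4x^4 + 66x^3 - 407x^2 + (2215/2)x - 1118
E_{-4} f = -x^4 + (50/3)x^3 - (207/2)x^2 + (559/2)x - 818/3
θ E_{-4} f = -4x^4 + 50x^3 - 207x^2 + (559/2)x
[E_{-4}, θ] f = 16x^3 - 200x^2 + 828x - 1118

the result is g(x) = 16x^3 - 200x^2 + 828x - 1118


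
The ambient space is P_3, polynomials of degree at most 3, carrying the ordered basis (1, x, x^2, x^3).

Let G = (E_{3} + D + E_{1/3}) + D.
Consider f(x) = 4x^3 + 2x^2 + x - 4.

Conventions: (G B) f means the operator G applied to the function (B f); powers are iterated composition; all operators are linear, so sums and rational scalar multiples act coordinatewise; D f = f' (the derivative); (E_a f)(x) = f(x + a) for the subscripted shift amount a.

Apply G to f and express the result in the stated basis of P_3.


E_{3} f = 4x^3 + 38x^2 + 121x + 125
D f = 12x^2 + 4x + 1
E_{1/3} f = 4x^3 + 6x^2 + (11/3)x - 89/27
(E_{3} + D + E_{1/3}) f = 8x^3 + 56x^2 + (386/3)x + 3313/27
D f = 12x^2 + 4x + 1
((E_{3} + D + E_{1/3}) + D) f = 8x^3 + 68x^2 + (398/3)x + 3340/27

the image equals g(x) = 8x^3 + 68x^2 + (398/3)x + 3340/27


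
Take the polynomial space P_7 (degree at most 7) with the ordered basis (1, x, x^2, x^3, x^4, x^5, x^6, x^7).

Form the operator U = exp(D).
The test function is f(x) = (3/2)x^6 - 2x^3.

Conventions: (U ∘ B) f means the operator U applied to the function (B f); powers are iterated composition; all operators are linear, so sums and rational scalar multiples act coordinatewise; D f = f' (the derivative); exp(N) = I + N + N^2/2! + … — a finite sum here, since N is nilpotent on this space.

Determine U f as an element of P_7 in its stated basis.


the result is g(x) = (3/2)x^6 + 9x^5 + (45/2)x^4 + 28x^3 + (33/2)x^2 + 3x - 1/2

order-1 term: 9x^5 - 6x^2
order-2 term: (45/2)x^4 - 6x
order-3 term: 30x^3 - 2
order-4 term: (45/2)x^2
order-5 term: 9x
order-6 term: 3/2
the series for exp(D) f terminates at order 6
exp(D) f = (3/2)x^6 + 9x^5 + (45/2)x^4 + 28x^3 + (33/2)x^2 + 3x - 1/2


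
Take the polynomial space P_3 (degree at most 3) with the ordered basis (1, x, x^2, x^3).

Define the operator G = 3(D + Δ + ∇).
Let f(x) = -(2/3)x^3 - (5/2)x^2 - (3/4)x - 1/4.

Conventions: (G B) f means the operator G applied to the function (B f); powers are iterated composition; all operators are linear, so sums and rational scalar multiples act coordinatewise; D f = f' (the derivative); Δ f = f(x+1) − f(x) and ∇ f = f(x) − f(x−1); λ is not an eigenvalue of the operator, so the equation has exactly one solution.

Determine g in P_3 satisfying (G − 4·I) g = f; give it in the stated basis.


write g with unknown coordinates in the stated basis and equate coefficients in (G − 4·I) g = f
solving from the highest basis element down gives g = (1/6)x^3 + (7/4)x^2 + (129/16)x + 1181/64
check: G g = (9/2)x^2 + (63/2)x + 1177/16
so G g − 4·g = -(2/3)x^3 - (5/2)x^2 - (3/4)x - 1/4 = f ✓

g(x) = (1/6)x^3 + (7/4)x^2 + (129/16)x + 1181/64


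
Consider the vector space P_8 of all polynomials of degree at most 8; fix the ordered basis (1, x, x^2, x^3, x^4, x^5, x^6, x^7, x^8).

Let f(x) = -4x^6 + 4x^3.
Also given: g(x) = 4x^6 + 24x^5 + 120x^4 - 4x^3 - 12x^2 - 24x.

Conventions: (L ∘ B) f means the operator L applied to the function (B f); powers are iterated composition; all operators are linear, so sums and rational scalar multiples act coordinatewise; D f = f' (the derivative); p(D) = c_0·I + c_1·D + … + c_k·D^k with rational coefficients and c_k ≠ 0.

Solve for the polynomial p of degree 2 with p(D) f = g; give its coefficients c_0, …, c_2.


p(D) = -I − D − D^2, i.e. c_0 = -1, c_1 = -1, c_2 = -1

D^0 f = -4x^6 + 4x^3
D^1 f = -24x^5 + 12x^2
D^2 f = -120x^4 + 24x
matching coefficients of g against c_0 f + c_1 Df + … from the top degree down determines the c_i
solution: c_0 = -1, c_1 = -1, c_2 = -1


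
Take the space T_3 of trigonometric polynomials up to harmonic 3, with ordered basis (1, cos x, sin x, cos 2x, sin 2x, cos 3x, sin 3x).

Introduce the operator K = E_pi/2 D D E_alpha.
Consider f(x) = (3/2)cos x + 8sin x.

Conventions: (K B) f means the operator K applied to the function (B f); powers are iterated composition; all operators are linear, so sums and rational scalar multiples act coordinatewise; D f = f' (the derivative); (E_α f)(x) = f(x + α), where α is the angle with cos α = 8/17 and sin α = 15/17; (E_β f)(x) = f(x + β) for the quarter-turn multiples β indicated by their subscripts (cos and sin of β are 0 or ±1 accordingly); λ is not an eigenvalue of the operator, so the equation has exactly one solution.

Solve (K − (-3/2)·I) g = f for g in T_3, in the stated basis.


g(x) = (499/401)cos x + (1248/401)sin x

write g with unknown coordinates in the stated basis and equate coefficients in (K − (-3/2)·I) g = f
solving from the highest basis element down gives g = (499/401)cos x + (1248/401)sin x
check: K g = -(147/401)cos x + (1336/401)sin x
so K g − (-3/2)·g = (3/2)cos x + 8sin x = f ✓


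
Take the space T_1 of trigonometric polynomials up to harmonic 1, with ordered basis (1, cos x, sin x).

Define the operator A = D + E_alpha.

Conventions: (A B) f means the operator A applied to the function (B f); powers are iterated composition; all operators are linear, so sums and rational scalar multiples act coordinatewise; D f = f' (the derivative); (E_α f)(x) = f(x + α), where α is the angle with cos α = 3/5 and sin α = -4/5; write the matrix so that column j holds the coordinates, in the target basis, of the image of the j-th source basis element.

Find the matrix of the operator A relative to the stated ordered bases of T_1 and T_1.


the matrix is [[1, 0, 0]; [0, 3/5, 1/5]; [0, -1/5, 3/5]] (rows listed top to bottom)

image of 1: 1
image of cos x: (3/5)cos x - (1/5)sin x
image of sin x: (1/5)cos x + (3/5)sin x
each image's coordinates form column j of the matrix


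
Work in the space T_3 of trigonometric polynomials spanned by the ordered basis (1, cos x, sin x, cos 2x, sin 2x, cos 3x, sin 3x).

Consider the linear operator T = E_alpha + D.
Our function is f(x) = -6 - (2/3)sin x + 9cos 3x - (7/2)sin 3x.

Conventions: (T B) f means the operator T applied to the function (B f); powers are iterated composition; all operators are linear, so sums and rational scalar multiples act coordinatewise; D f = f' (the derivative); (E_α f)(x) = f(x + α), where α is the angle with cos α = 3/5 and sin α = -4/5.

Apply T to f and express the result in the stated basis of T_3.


the image equals g(x) = -6 - (2/15)cos x - (2/5)sin x - (4423/250)cos 3x - (5139/250)sin 3x

E_alpha f = -6 + (8/15)cos x - (2/5)sin x - (899/125)cos 3x + (1611/250)sin 3x
D f = -(2/3)cos x - (21/2)cos 3x - 27sin 3x
(E_alpha + D) f = -6 - (2/15)cos x - (2/5)sin x - (4423/250)cos 3x - (5139/250)sin 3x


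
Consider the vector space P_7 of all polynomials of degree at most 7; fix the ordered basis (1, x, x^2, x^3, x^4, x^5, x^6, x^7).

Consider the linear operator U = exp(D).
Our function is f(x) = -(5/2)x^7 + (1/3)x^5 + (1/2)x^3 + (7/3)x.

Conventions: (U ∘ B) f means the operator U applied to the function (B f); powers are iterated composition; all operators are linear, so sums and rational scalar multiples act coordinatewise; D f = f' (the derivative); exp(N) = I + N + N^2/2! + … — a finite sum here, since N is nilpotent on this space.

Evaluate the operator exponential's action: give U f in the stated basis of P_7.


order-1 term: -(35/2)x^6 + (5/3)x^4 + (3/2)x^2 + 7/3
order-2 term: -(105/2)x^5 + (10/3)x^3 + (3/2)x
order-3 term: -(175/2)x^4 + (10/3)x^2 + 1/2
order-4 term: -(175/2)x^3 + (5/3)x
order-5 term: -(105/2)x^2 + 1/3
order-6 term: -(35/2)x
order-7 term: -5/2
the series for exp(D) f terminates at order 7
exp(D) f = -(5/2)x^7 - (35/2)x^6 - (313/6)x^5 - (515/6)x^4 - (251/3)x^3 - (143/3)x^2 - 12x + 2/3

the result is g(x) = -(5/2)x^7 - (35/2)x^6 - (313/6)x^5 - (515/6)x^4 - (251/3)x^3 - (143/3)x^2 - 12x + 2/3


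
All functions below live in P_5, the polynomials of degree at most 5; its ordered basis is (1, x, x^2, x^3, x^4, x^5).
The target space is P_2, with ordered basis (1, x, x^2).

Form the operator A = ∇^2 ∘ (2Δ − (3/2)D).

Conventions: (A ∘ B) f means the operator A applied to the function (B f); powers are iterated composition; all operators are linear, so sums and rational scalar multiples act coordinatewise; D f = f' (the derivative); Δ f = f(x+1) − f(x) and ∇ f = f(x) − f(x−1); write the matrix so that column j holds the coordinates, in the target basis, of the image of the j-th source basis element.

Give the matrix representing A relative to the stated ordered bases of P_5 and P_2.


the matrix is [[0, 0, 0, 3, 12, -45]; [0, 0, 0, 0, 12, 60]; [0, 0, 0, 0, 0, 30]] (rows listed top to bottom)

image of 1: 0
image of x: 0
image of x^2: 0
image of x^3: 3
image of x^4: 12x + 12
image of x^5: 30x^2 + 60x - 45
each image's coordinates form column j of the matrix


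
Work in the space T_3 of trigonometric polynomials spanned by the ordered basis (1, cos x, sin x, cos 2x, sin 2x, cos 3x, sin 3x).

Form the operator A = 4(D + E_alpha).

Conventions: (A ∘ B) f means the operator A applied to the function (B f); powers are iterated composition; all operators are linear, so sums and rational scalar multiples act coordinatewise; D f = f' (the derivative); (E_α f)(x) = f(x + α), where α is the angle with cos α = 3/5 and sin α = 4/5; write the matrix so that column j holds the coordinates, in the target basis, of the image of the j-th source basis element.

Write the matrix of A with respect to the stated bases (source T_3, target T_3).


the matrix is [[4, 0, 0, 0, 0, 0, 0]; [0, 12/5, 36/5, 0, 0, 0, 0]; [0, -36/5, 12/5, 0, 0, 0, 0]; [0, 0, 0, -28/25, 296/25, 0, 0]; [0, 0, 0, -296/25, -28/25, 0, 0]; [0, 0, 0, 0, 0, -468/125, 1676/125]; [0, 0, 0, 0, 0, -1676/125, -468/125]] (rows listed top to bottom)

image of 1: 4
image of cos x: (12/5)cos x - (36/5)sin x
image of sin x: (36/5)cos x + (12/5)sin x
image of cos 2x: -(28/25)cos 2x - (296/25)sin 2x
image of sin 2x: (296/25)cos 2x - (28/25)sin 2x
image of cos 3x: -(468/125)cos 3x - (1676/125)sin 3x
image of sin 3x: (1676/125)cos 3x - (468/125)sin 3x
each image's coordinates form column j of the matrix


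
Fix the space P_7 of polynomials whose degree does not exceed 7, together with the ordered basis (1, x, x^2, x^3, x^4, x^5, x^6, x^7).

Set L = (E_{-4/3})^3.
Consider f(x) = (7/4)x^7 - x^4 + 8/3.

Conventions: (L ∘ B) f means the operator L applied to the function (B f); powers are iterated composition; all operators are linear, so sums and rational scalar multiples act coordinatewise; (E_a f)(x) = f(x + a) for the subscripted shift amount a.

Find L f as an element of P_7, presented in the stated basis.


g(x) = (7/4)x^7 - 49x^6 + 588x^5 - 3921x^4 + 15696x^3 - 37728x^2 + 50432x - 86776/3

E_{-4/3} f = (7/4)x^7 - (49/3)x^6 + (196/3)x^5 - (3947/27)x^4 + (16112/81)x^3 - (13408/81)x^2 + (57088/729)x - 29752/2187
E_{-4/3} E_{-4/3} f = (7/4)x^7 - (98/3)x^6 + (784/3)x^5 - (31387/27)x^4 + (251744/81)x^3 - (404864/81)x^2 + (3266560/729)x - 3774776/2187
E_{-4/3} E_{-4/3} E_{-4/3} f = (7/4)x^7 - 49x^6 + 588x^5 - 3921x^4 + 15696x^3 - 37728x^2 + 50432x - 86776/3


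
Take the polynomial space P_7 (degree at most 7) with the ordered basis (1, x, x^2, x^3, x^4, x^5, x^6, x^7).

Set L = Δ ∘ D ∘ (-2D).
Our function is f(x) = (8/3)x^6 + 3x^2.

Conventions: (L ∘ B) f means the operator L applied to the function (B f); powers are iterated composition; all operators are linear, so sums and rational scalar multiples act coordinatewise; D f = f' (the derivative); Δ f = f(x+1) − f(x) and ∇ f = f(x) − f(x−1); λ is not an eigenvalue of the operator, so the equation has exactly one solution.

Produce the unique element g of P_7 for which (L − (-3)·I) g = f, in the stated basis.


write g with unknown coordinates in the stated basis and equate coefficients in (L − (-3)·I) g = f
solving from the highest basis element down gives g = (8/9)x^6 + (640/9)x^3 + (323/3)x^2 + (640/9)x + 2720/9
check: L g = -(640/3)x^3 - 320x^2 - (640/3)x - 2720/3
so L g − (-3)·g = (8/3)x^6 + 3x^2 = f ✓

g(x) = (8/9)x^6 + (640/9)x^3 + (323/3)x^2 + (640/9)x + 2720/9


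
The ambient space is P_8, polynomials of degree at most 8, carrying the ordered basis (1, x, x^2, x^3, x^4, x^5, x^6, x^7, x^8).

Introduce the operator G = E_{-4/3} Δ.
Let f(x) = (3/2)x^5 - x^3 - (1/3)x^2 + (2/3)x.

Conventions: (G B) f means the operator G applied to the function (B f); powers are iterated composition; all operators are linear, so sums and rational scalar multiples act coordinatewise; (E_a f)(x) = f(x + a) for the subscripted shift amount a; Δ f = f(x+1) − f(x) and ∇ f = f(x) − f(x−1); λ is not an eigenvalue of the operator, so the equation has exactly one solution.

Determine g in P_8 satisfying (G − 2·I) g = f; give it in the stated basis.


write g with unknown coordinates in the stated basis and equate coefficients in (G − 2·I) g = f
solving from the highest basis element down gives g = -(3/4)x^5 - (15/8)x^4 + 3x^3 + (127/24)x^2 - (97/18)x - 241/108
check: G g = -(15/4)x^4 + 5x^3 + (41/4)x^2 - (91/9)x - 241/54
so G g − 2·g = (3/2)x^5 - x^3 - (1/3)x^2 + (2/3)x = f ✓

g(x) = -(3/4)x^5 - (15/8)x^4 + 3x^3 + (127/24)x^2 - (97/18)x - 241/108


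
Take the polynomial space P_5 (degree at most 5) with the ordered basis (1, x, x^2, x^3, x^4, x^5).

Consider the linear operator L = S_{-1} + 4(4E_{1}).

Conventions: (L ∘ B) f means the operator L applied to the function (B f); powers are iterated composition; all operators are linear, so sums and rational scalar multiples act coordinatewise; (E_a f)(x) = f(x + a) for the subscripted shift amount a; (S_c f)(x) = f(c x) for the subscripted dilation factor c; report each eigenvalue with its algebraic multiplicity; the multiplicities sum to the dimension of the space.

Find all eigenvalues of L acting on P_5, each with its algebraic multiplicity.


image of 1: 17
image of x: 15x + 16
image of x^2: 17x^2 + 32x + 16
image of x^3: 15x^3 + 48x^2 + 48x + 16
image of x^4: 17x^4 + 64x^3 + 96x^2 + 64x + 16
image of x^5: 15x^5 + 80x^4 + 160x^3 + 160x^2 + 80x + 16
the matrix is upper triangular; its diagonal is (17, 15, 17, 15, 17, 15)
for a triangular matrix the eigenvalues are the diagonal entries, with algebraic multiplicity their repetition count

λ = 15 (multiplicity 3), λ = 17 (multiplicity 3)


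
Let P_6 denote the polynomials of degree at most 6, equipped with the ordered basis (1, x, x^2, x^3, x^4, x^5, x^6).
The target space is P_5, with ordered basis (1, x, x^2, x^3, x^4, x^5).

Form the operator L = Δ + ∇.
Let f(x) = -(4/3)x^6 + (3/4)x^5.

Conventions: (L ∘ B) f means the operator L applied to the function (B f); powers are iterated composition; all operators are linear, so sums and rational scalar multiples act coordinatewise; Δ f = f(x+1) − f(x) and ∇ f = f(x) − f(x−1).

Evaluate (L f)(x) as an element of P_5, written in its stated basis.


Δ f = -8x^5 - (65/4)x^4 - (115/6)x^3 - (25/2)x^2 - (17/4)x - 7/12
∇ f = -8x^5 + (95/4)x^4 - (205/6)x^3 + (55/2)x^2 - (47/4)x + 25/12
(Δ + ∇) f = -16x^5 + (15/2)x^4 - (160/3)x^3 + 15x^2 - 16x + 3/2

g(x) = -16x^5 + (15/2)x^4 - (160/3)x^3 + 15x^2 - 16x + 3/2


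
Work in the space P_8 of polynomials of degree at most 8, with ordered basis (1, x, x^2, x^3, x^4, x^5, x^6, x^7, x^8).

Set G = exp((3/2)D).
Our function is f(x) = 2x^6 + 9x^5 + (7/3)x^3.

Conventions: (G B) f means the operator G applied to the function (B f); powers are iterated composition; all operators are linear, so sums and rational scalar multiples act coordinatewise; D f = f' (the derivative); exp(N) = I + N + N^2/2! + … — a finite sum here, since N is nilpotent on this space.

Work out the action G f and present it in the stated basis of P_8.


the result is g(x) = 2x^6 + 27x^5 + 135x^4 + (2039/6)x^3 + (3729/8)x^2 + (5355/16)x + 99

order-1 term: 18x^5 + (135/2)x^4 + (21/2)x^2
order-2 term: (135/2)x^4 + (405/2)x^3 + (63/4)x
order-3 term: 135x^3 + (1215/4)x^2 + 63/8
order-4 term: (1215/8)x^2 + (3645/16)x
order-5 term: (729/8)x + 2187/32
order-6 term: 729/32
the series for exp((3/2)D) f terminates at order 6
exp((3/2)D) f = 2x^6 + 27x^5 + 135x^4 + (2039/6)x^3 + (3729/8)x^2 + (5355/16)x + 99


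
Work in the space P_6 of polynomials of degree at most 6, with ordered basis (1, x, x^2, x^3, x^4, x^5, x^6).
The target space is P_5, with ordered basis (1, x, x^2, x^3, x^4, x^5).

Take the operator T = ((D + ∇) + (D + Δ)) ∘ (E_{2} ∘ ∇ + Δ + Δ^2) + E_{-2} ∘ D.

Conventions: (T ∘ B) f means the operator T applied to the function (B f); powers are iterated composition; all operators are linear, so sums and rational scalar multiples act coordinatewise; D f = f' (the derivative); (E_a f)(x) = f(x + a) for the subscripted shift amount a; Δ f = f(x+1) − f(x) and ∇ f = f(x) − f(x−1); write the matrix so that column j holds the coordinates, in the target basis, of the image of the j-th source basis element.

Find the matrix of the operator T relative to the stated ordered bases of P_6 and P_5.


image of 1: 0
image of x: 1
image of x^2: 2x + 12
image of x^3: 3x^2 + 36x + 84
image of x^4: 4x^3 + 72x^2 + 336x + 208
image of x^5: 5x^4 + 120x^3 + 840x^2 + 1040x + 800
image of x^6: 6x^5 + 180x^4 + 1680x^3 + 3120x^2 + 4800x + 1880
each image's coordinates form column j of the matrix

the matrix is [[0, 1, 12, 84, 208, 800, 1880]; [0, 0, 2, 36, 336, 1040, 4800]; [0, 0, 0, 3, 72, 840, 3120]; [0, 0, 0, 0, 4, 120, 1680]; [0, 0, 0, 0, 0, 5, 180]; [0, 0, 0, 0, 0, 0, 6]] (rows listed top to bottom)


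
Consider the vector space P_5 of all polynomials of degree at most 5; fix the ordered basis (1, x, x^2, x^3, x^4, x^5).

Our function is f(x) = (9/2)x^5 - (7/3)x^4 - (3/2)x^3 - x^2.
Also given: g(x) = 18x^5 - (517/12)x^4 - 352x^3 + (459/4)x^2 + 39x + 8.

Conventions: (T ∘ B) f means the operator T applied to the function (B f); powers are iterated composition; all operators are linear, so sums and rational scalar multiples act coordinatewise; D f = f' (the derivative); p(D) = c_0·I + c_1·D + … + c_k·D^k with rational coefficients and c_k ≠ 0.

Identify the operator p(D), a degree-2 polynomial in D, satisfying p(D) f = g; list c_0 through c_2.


c_0 = 4, c_1 = -3/2, c_2 = -4

D^0 f = (9/2)x^5 - (7/3)x^4 - (3/2)x^3 - x^2
D^1 f = (45/2)x^4 - (28/3)x^3 - (9/2)x^2 - 2x
D^2 f = 90x^3 - 28x^2 - 9x - 2
matching coefficients of g against c_0 f + c_1 Df + … from the top degree down determines the c_i
solution: c_0 = 4, c_1 = -3/2, c_2 = -4


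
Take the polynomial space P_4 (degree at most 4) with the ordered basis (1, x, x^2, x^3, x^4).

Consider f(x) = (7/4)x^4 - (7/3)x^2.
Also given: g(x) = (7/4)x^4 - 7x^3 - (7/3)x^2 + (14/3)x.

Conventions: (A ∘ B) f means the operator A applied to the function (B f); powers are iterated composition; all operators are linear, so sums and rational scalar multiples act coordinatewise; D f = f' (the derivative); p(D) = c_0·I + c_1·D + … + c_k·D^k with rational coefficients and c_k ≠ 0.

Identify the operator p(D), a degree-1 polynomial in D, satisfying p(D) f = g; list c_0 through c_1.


D^0 f = (7/4)x^4 - (7/3)x^2
D^1 f = 7x^3 - (14/3)x
matching coefficients of g against c_0 f + c_1 Df + … from the top degree down determines the c_i
solution: c_0 = 1, c_1 = -1

c_0 = 1, c_1 = -1


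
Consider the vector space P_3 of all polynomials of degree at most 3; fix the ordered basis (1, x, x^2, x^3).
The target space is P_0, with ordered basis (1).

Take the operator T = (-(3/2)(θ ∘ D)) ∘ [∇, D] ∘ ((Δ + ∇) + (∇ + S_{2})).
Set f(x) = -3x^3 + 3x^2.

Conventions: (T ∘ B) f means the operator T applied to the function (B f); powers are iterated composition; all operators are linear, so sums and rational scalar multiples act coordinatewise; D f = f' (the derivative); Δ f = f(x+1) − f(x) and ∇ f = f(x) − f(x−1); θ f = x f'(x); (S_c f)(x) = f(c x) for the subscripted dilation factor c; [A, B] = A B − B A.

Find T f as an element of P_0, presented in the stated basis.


the image equals g(x) = 0

Δ f = -9x^2 - 3x
∇ f = -9x^2 + 15x - 6
(Δ + ∇) f = -18x^2 + 12x - 6
∇ f = -9x^2 + 15x - 6
S_{2} f = -24x^3 + 12x^2
(∇ + S_{2}) f = -24x^3 + 3x^2 + 15x - 6
((Δ + ∇) + (∇ + S_{2})) f = -24x^3 - 15x^2 + 27x - 12
D ((Δ + ∇) + (∇ + S_{2})) f = -72x^2 - 30x + 27
∇ D ((Δ + ∇) + (∇ + S_{2})) f = -144x + 42
∇ ((Δ + ∇) + (∇ + S_{2})) f = -72x^2 + 42x + 18
D ∇ ((Δ + ∇) + (∇ + S_{2})) f = -144x + 42
[∇, D] ((Δ + ∇) + (∇ + S_{2})) f = 0
D [∇, D] ((Δ + ∇) + (∇ + S_{2})) f = 0
θ D [∇, D] ((Δ + ∇) + (∇ + S_{2})) f = 0
(-(3/2)(θ ∘ D)) [∇, D] ((Δ + ∇) + (∇ + S_{2})) f = 0


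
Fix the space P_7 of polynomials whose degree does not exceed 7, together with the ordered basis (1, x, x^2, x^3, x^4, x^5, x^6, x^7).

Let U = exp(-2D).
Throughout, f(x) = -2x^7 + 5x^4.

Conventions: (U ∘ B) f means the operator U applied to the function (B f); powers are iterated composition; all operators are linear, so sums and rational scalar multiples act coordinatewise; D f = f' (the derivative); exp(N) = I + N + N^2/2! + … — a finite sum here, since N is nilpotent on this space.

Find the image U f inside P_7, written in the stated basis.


g(x) = -2x^7 + 28x^6 - 168x^5 + 565x^4 - 1160x^3 + 1464x^2 - 1056x + 336

order-1 term: 28x^6 - 40x^3
order-2 term: -168x^5 + 120x^2
order-3 term: 560x^4 - 160x
order-4 term: -1120x^3 + 80
order-5 term: 1344x^2
order-6 term: -896x
order-7 term: 256
the series for exp(-2D) f terminates at order 7
exp(-2D) f = -2x^7 + 28x^6 - 168x^5 + 565x^4 - 1160x^3 + 1464x^2 - 1056x + 336


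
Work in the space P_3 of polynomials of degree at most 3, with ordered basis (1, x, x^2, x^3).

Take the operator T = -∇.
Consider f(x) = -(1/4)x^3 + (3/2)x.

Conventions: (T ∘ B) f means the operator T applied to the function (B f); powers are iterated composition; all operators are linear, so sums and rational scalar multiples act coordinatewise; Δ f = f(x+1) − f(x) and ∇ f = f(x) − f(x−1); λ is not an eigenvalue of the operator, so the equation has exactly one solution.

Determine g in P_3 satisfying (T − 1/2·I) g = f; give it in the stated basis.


g(x) = (1/2)x^3 - 3x^2 + 12x - 31

write g with unknown coordinates in the stated basis and equate coefficients in (T − 1/2·I) g = f
solving from the highest basis element down gives g = (1/2)x^3 - 3x^2 + 12x - 31
check: T g = -(3/2)x^2 + (15/2)x - 31/2
so T g − 1/2·g = -(1/4)x^3 + (3/2)x = f ✓


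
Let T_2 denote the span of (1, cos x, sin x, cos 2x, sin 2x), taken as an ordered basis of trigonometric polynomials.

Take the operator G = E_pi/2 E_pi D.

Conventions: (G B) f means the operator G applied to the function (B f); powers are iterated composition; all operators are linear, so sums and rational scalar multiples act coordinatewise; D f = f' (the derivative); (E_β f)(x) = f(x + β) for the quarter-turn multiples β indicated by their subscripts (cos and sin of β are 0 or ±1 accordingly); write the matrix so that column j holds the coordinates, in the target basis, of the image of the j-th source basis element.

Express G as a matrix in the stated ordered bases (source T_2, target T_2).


the matrix is [[0, 0, 0, 0, 0]; [0, 1, 0, 0, 0]; [0, 0, 1, 0, 0]; [0, 0, 0, 0, -2]; [0, 0, 0, 2, 0]] (rows listed top to bottom)

image of 1: 0
image of cos x: cos x
image of sin x: sin x
image of cos 2x: 2sin 2x
image of sin 2x: -2cos 2x
each image's coordinates form column j of the matrix


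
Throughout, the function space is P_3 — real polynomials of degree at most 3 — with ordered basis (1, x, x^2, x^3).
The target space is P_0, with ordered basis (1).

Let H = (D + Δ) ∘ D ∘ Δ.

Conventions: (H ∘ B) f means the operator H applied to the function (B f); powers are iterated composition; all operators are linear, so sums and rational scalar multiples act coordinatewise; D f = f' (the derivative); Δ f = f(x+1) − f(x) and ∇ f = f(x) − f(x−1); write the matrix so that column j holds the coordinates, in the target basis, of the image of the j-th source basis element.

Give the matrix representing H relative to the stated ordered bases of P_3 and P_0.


image of 1: 0
image of x: 0
image of x^2: 0
image of x^3: 12
each image's coordinates form column j of the matrix

the matrix is [[0, 0, 0, 12]] (rows listed top to bottom)


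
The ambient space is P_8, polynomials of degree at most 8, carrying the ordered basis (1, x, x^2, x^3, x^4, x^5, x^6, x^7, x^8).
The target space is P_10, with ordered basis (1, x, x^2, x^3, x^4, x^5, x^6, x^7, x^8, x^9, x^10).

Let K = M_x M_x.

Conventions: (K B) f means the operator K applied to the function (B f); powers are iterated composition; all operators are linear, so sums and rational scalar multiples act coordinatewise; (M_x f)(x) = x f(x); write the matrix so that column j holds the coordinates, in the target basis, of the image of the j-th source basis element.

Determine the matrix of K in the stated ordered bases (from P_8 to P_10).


image of 1: x^2
image of x: x^3
image of x^2: x^4
image of x^3: x^5
image of x^4: x^6
image of x^5: x^7
image of x^6: x^8
image of x^7: x^9
image of x^8: x^10
each image's coordinates form column j of the matrix

the matrix is [[0, 0, 0, 0, 0, 0, 0, 0, 0]; [0, 0, 0, 0, 0, 0, 0, 0, 0]; [1, 0, 0, 0, 0, 0, 0, 0, 0]; [0, 1, 0, 0, 0, 0, 0, 0, 0]; [0, 0, 1, 0, 0, 0, 0, 0, 0]; [0, 0, 0, 1, 0, 0, 0, 0, 0]; [0, 0, 0, 0, 1, 0, 0, 0, 0]; [0, 0, 0, 0, 0, 1, 0, 0, 0]; [0, 0, 0, 0, 0, 0, 1, 0, 0]; [0, 0, 0, 0, 0, 0, 0, 1, 0]; [0, 0, 0, 0, 0, 0, 0, 0, 1]] (rows listed top to bottom)


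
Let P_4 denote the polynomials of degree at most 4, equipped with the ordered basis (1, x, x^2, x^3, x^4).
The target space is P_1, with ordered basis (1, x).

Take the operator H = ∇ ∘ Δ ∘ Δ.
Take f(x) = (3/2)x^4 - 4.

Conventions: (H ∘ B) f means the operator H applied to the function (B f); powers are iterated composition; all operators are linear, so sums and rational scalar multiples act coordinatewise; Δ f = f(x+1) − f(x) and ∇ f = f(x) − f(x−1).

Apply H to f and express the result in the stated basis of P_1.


g(x) = 36x + 18

Δ f = 6x^3 + 9x^2 + 6x + 3/2
Δ Δ f = 18x^2 + 36x + 21
∇ Δ Δ f = 36x + 18


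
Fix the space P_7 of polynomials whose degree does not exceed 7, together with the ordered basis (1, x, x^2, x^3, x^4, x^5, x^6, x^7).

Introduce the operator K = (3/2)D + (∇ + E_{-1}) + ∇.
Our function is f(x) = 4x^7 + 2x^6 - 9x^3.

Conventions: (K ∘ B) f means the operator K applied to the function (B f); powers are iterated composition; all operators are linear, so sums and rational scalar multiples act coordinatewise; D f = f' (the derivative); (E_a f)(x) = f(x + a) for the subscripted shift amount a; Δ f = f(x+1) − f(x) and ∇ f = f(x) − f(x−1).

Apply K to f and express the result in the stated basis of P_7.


the result is g(x) = 4x^7 + 72x^6 - 54x^5 + 110x^4 - 109x^3 - (27/2)x^2 + 11x - 7

D f = 28x^6 + 12x^5 - 27x^2
((3/2)D) f = 42x^6 + 18x^5 - (81/2)x^2
∇ f = 28x^6 - 72x^5 + 110x^4 - 100x^3 + 27x^2 + 11x - 7
E_{-1} f = 4x^7 - 26x^6 + 72x^5 - 110x^4 + 91x^3 - 27x^2 - 11x + 7
(∇ + E_{-1}) f = 4x^7 + 2x^6 - 9x^3
∇ f = 28x^6 - 72x^5 + 110x^4 - 100x^3 + 27x^2 + 11x - 7
((3/2)D + (∇ + E_{-1}) + ∇) f = 4x^7 + 72x^6 - 54x^5 + 110x^4 - 109x^3 - (27/2)x^2 + 11x - 7


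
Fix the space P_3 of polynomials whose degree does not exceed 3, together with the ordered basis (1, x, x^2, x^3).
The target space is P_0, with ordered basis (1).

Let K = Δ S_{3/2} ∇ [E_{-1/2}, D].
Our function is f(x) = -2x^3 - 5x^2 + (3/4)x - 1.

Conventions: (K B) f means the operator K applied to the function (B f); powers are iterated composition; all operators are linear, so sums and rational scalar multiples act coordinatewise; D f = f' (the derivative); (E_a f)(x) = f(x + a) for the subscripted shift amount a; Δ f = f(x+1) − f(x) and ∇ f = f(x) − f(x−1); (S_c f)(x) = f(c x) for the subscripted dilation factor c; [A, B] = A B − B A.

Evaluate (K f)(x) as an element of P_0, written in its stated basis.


D f = -6x^2 - 10x + 3/4
E_{-1/2} D f = -6x^2 - 4x + 17/4
E_{-1/2} f = -2x^3 - 2x^2 + (17/4)x - 19/8
D E_{-1/2} f = -6x^2 - 4x + 17/4
[E_{-1/2}, D] f = 0
∇ [E_{-1/2}, D] f = 0
S_{3/2} ∇ [E_{-1/2}, D] f = 0
Δ S_{3/2} ∇ [E_{-1/2}, D] f = 0

the image equals g(x) = 0


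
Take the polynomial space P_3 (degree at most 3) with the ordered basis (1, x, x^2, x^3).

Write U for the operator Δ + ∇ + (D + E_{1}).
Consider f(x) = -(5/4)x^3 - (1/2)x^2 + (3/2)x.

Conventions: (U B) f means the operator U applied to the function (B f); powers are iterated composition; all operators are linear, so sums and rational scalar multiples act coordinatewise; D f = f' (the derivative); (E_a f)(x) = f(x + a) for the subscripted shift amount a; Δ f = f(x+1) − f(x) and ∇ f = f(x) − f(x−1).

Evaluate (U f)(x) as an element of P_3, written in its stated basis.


Δ f = -(15/4)x^2 - (19/4)x - 1/4
∇ f = -(15/4)x^2 + (11/4)x + 3/4
D f = -(15/4)x^2 - x + 3/2
E_{1} f = -(5/4)x^3 - (17/4)x^2 - (13/4)x - 1/4
(D + E_{1}) f = -(5/4)x^3 - 8x^2 - (17/4)x + 5/4
(Δ + ∇ + (D + E_{1})) f = -(5/4)x^3 - (31/2)x^2 - (25/4)x + 7/4

the image equals g(x) = -(5/4)x^3 - (31/2)x^2 - (25/4)x + 7/4


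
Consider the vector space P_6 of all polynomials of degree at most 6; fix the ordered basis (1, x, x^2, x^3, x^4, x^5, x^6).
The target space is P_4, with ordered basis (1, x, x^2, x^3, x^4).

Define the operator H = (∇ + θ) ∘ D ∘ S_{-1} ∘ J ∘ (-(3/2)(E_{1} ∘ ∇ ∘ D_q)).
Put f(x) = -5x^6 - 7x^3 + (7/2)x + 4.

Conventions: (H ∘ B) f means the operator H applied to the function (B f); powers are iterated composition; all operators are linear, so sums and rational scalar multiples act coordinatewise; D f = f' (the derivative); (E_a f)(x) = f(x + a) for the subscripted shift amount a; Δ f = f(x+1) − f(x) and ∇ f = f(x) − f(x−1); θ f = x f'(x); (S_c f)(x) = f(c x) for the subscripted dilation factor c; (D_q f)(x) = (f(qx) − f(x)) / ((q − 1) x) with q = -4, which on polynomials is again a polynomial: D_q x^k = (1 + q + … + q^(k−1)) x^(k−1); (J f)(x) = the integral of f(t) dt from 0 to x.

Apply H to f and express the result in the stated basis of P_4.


g(x) = 122850x^4 - 61425x^3 - 245700x^2 + (799071/2)x - 184002

D_q f = 4095x^5 - 91x^2 + 7/2
∇ D_q f = 20475x^4 - 40950x^3 + 40950x^2 - 20657x + 4186
E_{1} ∇ D_q f = 20475x^4 + 40950x^3 + 40950x^2 + 20293x + 4004
(-(3/2)(E_{1} ∘ ∇ ∘ D_q)) f = -(61425/2)x^4 - 61425x^3 - 61425x^2 - (60879/2)x - 6006
J (-(3/2)(E_{1} ∘ ∇ ∘ D_q)) f = -(12285/2)x^5 - (61425/4)x^4 - 20475x^3 - (60879/4)x^2 - 6006x
S_{-1} J (-(3/2)(E_{1} ∘ ∇ ∘ D_q)) f = (12285/2)x^5 - (61425/4)x^4 + 20475x^3 - (60879/4)x^2 + 6006x
D S_{-1} J (-(3/2)(E_{1} ∘ ∇ ∘ D_q)) f = (61425/2)x^4 - 61425x^3 + 61425x^2 - (60879/2)x + 6006
∇ (D ∘ S_{-1} ∘ J) (-(3/2)(E_{1} ∘ ∇ ∘ D_q)) f = 122850x^3 - 368550x^2 + 429975x - 184002
θ (D ∘ S_{-1} ∘ J) (-(3/2)(E_{1} ∘ ∇ ∘ D_q)) f = 122850x^4 - 184275x^3 + 122850x^2 - (60879/2)x
(∇ + θ) (D ∘ S_{-1} ∘ J) (-(3/2)(E_{1} ∘ ∇ ∘ D_q)) f = 122850x^4 - 61425x^3 - 245700x^2 + (799071/2)x - 184002


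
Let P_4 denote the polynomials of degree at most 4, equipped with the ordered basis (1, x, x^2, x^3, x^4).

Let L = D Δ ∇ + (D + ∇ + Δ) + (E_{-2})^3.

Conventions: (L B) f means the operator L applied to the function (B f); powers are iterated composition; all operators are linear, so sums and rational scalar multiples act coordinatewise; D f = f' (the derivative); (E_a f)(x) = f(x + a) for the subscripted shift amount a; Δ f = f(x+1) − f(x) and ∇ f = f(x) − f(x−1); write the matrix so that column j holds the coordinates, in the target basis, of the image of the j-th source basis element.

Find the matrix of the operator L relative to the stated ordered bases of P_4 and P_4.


image of 1: 1
image of x: x - 3
image of x^2: x^2 - 6x + 36
image of x^3: x^3 - 9x^2 + 108x - 208
image of x^4: x^4 - 12x^3 + 216x^2 - 832x + 1296
each image's coordinates form column j of the matrix

the matrix is [[1, -3, 36, -208, 1296]; [0, 1, -6, 108, -832]; [0, 0, 1, -9, 216]; [0, 0, 0, 1, -12]; [0, 0, 0, 0, 1]] (rows listed top to bottom)


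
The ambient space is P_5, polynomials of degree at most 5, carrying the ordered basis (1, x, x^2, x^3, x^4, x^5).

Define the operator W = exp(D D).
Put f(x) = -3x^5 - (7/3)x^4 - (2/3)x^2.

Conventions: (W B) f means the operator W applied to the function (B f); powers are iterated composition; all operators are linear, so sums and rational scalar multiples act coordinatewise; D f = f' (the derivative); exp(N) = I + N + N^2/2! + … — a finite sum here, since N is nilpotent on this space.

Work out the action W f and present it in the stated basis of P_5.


g(x) = -3x^5 - (7/3)x^4 - 60x^3 - (86/3)x^2 - 180x - 88/3

order-1 term: -60x^3 - 28x^2 - 4/3
order-2 term: -180x - 28
the series for exp(D D) f terminates at order 2
exp(D D) f = -3x^5 - (7/3)x^4 - 60x^3 - (86/3)x^2 - 180x - 88/3


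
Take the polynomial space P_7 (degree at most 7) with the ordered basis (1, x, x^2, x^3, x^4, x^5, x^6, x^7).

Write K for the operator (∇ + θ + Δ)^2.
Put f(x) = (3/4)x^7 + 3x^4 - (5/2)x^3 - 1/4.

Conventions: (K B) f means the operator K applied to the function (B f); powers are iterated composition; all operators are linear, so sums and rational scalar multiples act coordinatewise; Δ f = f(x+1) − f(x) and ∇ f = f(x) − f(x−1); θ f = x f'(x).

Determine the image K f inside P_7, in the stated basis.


g(x) = (147/4)x^7 + (273/2)x^6 + 126x^5 + (1251/2)x^4 + (1971/2)x^3 + (705/2)x^2 + 732x + 183/2

∇ f = (21/4)x^6 - (63/4)x^5 + (105/4)x^4 - (57/4)x^3 - (39/4)x^2 + (57/4)x - 19/4
θ f = (21/4)x^7 + 12x^4 - (15/2)x^3
Δ f = (21/4)x^6 + (63/4)x^5 + (105/4)x^4 + (153/4)x^3 + (105/4)x^2 + (39/4)x + 5/4
(∇ + θ + Δ) f = (21/4)x^7 + (21/2)x^6 + (129/2)x^4 + (33/2)x^3 + (33/2)x^2 + 24x - 7/2
∇ (∇ + θ + Δ) f = (147/4)x^6 - (189/4)x^5 + (105/4)x^4 + (1137/4)x^3 - (1539/4)x^2 + (1071/4)x - 183/4
θ (∇ + θ + Δ) f = (147/4)x^7 + 63x^6 + 258x^4 + (99/2)x^3 + 33x^2 + 24x
Δ (∇ + θ + Δ) f = (147/4)x^6 + (693/4)x^5 + (1365/4)x^4 + (2607/4)x^3 + (2817/4)x^2 + (1761/4)x + 549/4
(∇ + θ + Δ) (∇ + θ + Δ) f = (147/4)x^7 + (273/2)x^6 + 126x^5 + (1251/2)x^4 + (1971/2)x^3 + (705/2)x^2 + 732x + 183/2


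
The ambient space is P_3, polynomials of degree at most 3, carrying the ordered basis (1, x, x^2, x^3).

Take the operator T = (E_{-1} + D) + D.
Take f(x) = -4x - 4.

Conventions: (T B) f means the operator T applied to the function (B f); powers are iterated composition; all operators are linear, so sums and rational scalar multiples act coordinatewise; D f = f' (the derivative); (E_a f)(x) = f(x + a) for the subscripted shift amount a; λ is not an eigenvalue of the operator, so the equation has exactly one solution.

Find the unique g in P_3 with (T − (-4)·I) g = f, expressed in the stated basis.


g(x) = -(4/5)x - 16/25

write g with unknown coordinates in the stated basis and equate coefficients in (T − (-4)·I) g = f
solving from the highest basis element down gives g = -(4/5)x - 16/25
check: T g = -(4/5)x - 36/25
so T g − (-4)·g = -4x - 4 = f ✓
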